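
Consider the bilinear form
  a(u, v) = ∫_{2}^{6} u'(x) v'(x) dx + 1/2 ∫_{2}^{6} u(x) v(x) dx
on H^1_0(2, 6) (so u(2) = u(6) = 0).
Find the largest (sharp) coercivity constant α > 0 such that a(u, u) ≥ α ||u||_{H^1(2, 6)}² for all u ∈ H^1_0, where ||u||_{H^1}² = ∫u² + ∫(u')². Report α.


α = (8 + π^2)/(π^2 + 16)

Coercivity of a(·,·) on H^1_0(2, 6) means a(u, u) ≥ α ||u||_{H^1}² for every u ∈ H^1_0.
The interval has length L = 4, and Poincaré/coercivity depend only on L. Here a(u, u) = ∫(u')² + (1/2)·∫u².
Here 0 < c = 1/2 < 1. The condition a(u,u) ≥ α||u||_{H^1}² reads (1−α)∫(u')² ≥ (α−c)∫u². Any admissible α is ≤ 1 (rapidly oscillating u have ∫u²/∫(u')² → 0), and α = 1 would force 0 ≥ (1−c)∫u², impossible since c < 1; so 1−α > 0. By the sharp Poincaré inequality on H^1_0 of an interval of length L, ∫(u')² ≥ (π/L)²∫u² with equality for the first sine mode sin(π(x−x₀)/L) (x₀ the left endpoint), so the inequality holds for all u iff (1−α)(π/L)² ≥ α − c, i.e. α ≤ ((π/L)² + c)/((π/L)² + 1) = (1 + c(L/π)²)/(1 + (L/π)²). With (π/L)² = π^2/16 and c = 1/2, the largest admissible constant is α = ((π/L)² + c)/((π/L)² + 1).
Simplifying, α = (8 + π^2)/(π^2 + 16).


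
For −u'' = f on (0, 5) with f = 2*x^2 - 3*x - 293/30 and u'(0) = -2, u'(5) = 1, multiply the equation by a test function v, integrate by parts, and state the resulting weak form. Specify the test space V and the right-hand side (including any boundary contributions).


V = H^1(0, 5) (v unrestricted at boundary; u is determined up to an additive constant); weak form: ∫_0^5 u'v' dx = ∫_0^5 (2*x^2 - 3*x - 293/30) v dx + v(5) + 2·v(0) for all v ∈ V.

Multiply both sides by a test function v and integrate from 0 to 5:
  ∫_0^5 −u''(x) v(x) dx = ∫_0^5 f(x) v(x) dx.
Integrate the LHS by parts once:
  ∫_0^5 −u'' v dx = −[u'(x) v(x)]_0^5 + ∫_0^5 u'(x) v'(x) dx.
Thus ∫_0^5 u'(x) v'(x) dx = ∫_0^5 f(x) v(x) dx + [u'(x) v(x)]_0^5.
Choose V so that boundary terms are either known or forced to vanish.
u has inhomogeneous Neumann u'(0) = -2, u'(5) = 1. [u' v]_0^5 = (1)·v(5) − (-2)·v(0) = v(5) + 2·v(0). Take V = H^1(0, 5); boundary term becomes part of RHS.
Weak formulation: find u (satisfying any essential BC) such that ∫_0^5 u'(x) v'(x) dx = ∫_0^5 f v dx + v(5) + 2·v(0) for all v ∈ V (Neumann data are natural BCs: they enter the RHS as boundary terms).
Substituting f(x) = 2*x^2 - 3*x - 293/30, the right-hand side is ∫_0^5 (2*x^2 - 3*x - 293/30) v dx + v(5) + 2·v(0).
Compatibility check (pure Neumann): taking v ≡ 1 ∈ V gives 0 = ∫_0^5 f dx + (1) − (-2), i.e. ∫_0^5 f dx must equal u'(0) − u'(5) = -3. Indeed ∫_0^5 (2*x^2 - 3*x - 293/30) dx = -3, so the data are compatible. The solution is then unique only up to an additive constant (fix it e.g. by requiring ∫_0^5 u dx = 0).


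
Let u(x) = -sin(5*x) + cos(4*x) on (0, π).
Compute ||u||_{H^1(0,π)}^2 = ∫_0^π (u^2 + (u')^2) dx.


||u||_{H^1(0,π)}^2 = -340/9 + 43*π/2

u'(x) = -4*sin(4*x) - 5*cos(5*x).
Expand u² and (u')² and integrate term by term on (0, π), using: for integers n ≥ 1, ∫_0^π sin²(nx) dx = ∫_0^π cos²(nx) dx = π/2; for n ≠ n', ∫_0^π sin(nx)sin(n'x) dx = ∫_0^π cos(nx)cos(n'x) dx = 0; and by product-to-sum, ∫_0^π sin(nx)cos(n'x) dx = ½∫_0^π [sin((n+n')x) + sin((n−n')x)] dx, which is 0 when n+n' is even and 2n/(n²−n'²) when n+n' is odd (it need not vanish on (0, π)).
  u² squared terms: (-1)²·∫sin(5x)² dx = 1·π/2 = π/2;  (1)²·∫cos(4x)² dx = 1·π/2 = π/2.
  u² cross terms: 2·(-1)·(1)·∫sin(5x)·cos(4x) dx = -2·(10/9) = -20/9.
  So ∫_0^π u² dx = π/2 + π/2 − 20/9 = -20/9 + π.
  (u')² squared terms: (-5)²·∫cos(5x)² dx = 25·π/2 = 25*π/2;  (-4)²·∫sin(4x)² dx = 16·π/2 = 8*π.
  (u')² cross terms: 2·(-5)·(-4)·∫cos(5x)·sin(4x) dx = 40·(-8/9) = -320/9.
  So ∫_0^π (u')² dx = 25*π/2 + 8*π − 320/9 = -320/9 + 41*π/2.
||u||_{H^1}^2 = (-20/9 + π) + (-320/9 + 41*π/2) = -340/9 + 43*π/2.


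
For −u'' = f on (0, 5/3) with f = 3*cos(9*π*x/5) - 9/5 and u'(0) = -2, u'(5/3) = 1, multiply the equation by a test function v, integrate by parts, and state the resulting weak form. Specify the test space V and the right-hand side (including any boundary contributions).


V = H^1(0, 5/3) (v unrestricted at boundary; u is determined up to an additive constant); weak form: ∫_0^5/3 u'v' dx = ∫_0^5/3 (3*cos(9*π*x/5) - 9/5) v dx + v(5/3) + 2·v(0) for all v ∈ V.

Multiply both sides by a test function v and integrate from 0 to 5/3:
  ∫_0^5/3 −u''(x) v(x) dx = ∫_0^5/3 f(x) v(x) dx.
Integrate the LHS by parts once:
  ∫_0^5/3 −u'' v dx = −[u'(x) v(x)]_0^5/3 + ∫_0^5/3 u'(x) v'(x) dx.
Thus ∫_0^5/3 u'(x) v'(x) dx = ∫_0^5/3 f(x) v(x) dx + [u'(x) v(x)]_0^5/3.
Choose V so that boundary terms are either known or forced to vanish.
u has inhomogeneous Neumann u'(0) = -2, u'(5/3) = 1. [u' v]_0^5/3 = (1)·v(5/3) − (-2)·v(0) = v(5/3) + 2·v(0). Take V = H^1(0, 5/3); boundary term becomes part of RHS.
Weak formulation: find u (satisfying any essential BC) such that ∫_0^5/3 u'(x) v'(x) dx = ∫_0^5/3 f v dx + v(5/3) + 2·v(0) for all v ∈ V (Neumann data are natural BCs: they enter the RHS as boundary terms).
Substituting f(x) = 3*cos(9*π*x/5) - 9/5, the right-hand side is ∫_0^5/3 (3*cos(9*π*x/5) - 9/5) v dx + v(5/3) + 2·v(0).
Compatibility check (pure Neumann): taking v ≡ 1 ∈ V gives 0 = ∫_0^5/3 f dx + (1) − (-2), i.e. ∫_0^5/3 f dx must equal u'(0) − u'(5/3) = -3. Indeed ∫_0^5/3 (3*cos(9*π*x/5) - 9/5) dx = -3, so the data are compatible. The solution is then unique only up to an additive constant (fix it e.g. by requiring ∫_0^5/3 u dx = 0).


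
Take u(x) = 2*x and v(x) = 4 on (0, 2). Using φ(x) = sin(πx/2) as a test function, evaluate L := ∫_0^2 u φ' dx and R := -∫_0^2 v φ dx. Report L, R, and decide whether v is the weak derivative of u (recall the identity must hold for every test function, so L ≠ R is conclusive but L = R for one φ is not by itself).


LHS = -8/π, RHS = -16/π. No, v is not the weak derivative of u.

u(x) = 2*x, classical derivative u'(x) = 2.
φ(x) = sin(πx/2), so φ'(x) = π*cos(π*x/2)/2.
Note φ(0) = φ(2) = 0, so the boundary term u·φ vanishes.
LHS = ∫_0^2 u(x) φ'(x) dx = ∫_0^2 (π*x*cos(π*x/2)) dx. Term by term:
  ∫_0^2 π*x*cos(π*x/2) dx = -8/π.
So LHS = -8/π.
∫_0^2 v(x) φ(x) dx = ∫_0^2 (4*sin(π*x/2)) dx. Term by term:
  ∫_0^2 4*sin(π*x/2) dx = 16/π.
So RHS = -∫_0^2 v(x) φ(x) dx = -16/π.
LHS − RHS = 8/π ≠ 0, so the identity fails.
(For a valid weak derivative the identity must hold for EVERY test function, in particular this one. The failure shows v is NOT the weak derivative of u.)
Correct weak derivative would be u'(x) = 2.


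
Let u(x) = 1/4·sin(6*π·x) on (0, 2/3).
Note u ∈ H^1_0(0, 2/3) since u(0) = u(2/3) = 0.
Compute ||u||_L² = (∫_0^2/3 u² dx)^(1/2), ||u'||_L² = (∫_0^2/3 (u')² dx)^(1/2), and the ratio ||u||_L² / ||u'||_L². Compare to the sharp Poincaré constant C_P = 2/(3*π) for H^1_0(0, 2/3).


||u||_L² / ||u'||_L² = 1/(6*π) < C_P = 2/(3*π).

u(x) = 1/4·sin(6*π·x), so u'(x) = 3*π*cos(6*π*x)/2.
Writing u(x) = A·sin(kπx/L) with A = 1/4 and k = 4, use ∫_0^L sin²(kπx/L) dx = L/2 and ∫_0^L cos²(kπx/L) dx = L/2.
u² = 1/16·sin²(6*π·x) and (u')² = 9*π^2/4·cos²(6*π·x), and each of sin², cos² integrates to L/2 = 1/3 over (0, 2/3).
∫_0^2/3 u² dx = 1/48, so ||u||_L² = sqrt(3)/12.
∫_0^2/3 (u')² dx = 3*π^2/4, so ||u'||_L² = sqrt(3)*π/2.
Ratio ||u||_L² / ||u'||_L² = 1/(6*π).
Sharp Poincaré constant on H^1_0(0, 2/3) is C_P = L/π = 2/(3*π), achieved by sin(3*π/2·x).
This is the k = 4 harmonic; the ratio L/(kπ) is strictly less than C_P = L/π, consistent with the sharp inequality ||u||_L² ≤ C_P ||u'||_L².


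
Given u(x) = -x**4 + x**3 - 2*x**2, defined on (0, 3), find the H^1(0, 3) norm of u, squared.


||u||_{H^1}^2 = 22203/4

The H^1 norm (squared) on an interval (0, L) is
  ||u||_{H^1}^2 = ∫_0^L u(x)^2 dx + ∫_0^L u'(x)^2 dx.
Compute u'(x) = -4*x**3 + 3*x**2 - 4*x.
Then u(x)^2 = x**8 - 2*x**7 + 5*x**6 - 4*x**5 + 4*x**4 and u'(x)^2 = 16*x**6 - 24*x**5 + 41*x**4 - 24*x**3 + 16*x**2.
Integrate each monomial from 0 to 3 using ∫_0^3 c·x^n dx = c·3^(n+1)/(n+1):
  ∫_0^3 u(x)^2 dx = ∫_0^3 (x^8 - 2*x^7 + 5*x^6 - 4*x^5 + 4*x^4) dx. Term by term:
    ∫_0^3 x^8 dx = 2187;  ∫_0^3 -2*x^7 dx = -6561/4;  ∫_0^3 5*x^6 dx = 10935/7;
    ∫_0^3 -4*x^5 dx = -486;  ∫_0^3 4*x^4 dx = 972/5.
  Sum: 2187 − 6561/4 + 10935/7 − 486 + 972/5 = 254421/140.
  ∫_0^3 u'(x)^2 dx = ∫_0^3 (16*x^6 - 24*x^5 + 41*x^4 - 24*x^3 + 16*x^2) dx. Term by term:
    ∫_0^3 16*x^6 dx = 34992/7;  ∫_0^3 -24*x^5 dx = -2916;  ∫_0^3 41*x^4 dx = 9963/5;
    ∫_0^3 -24*x^3 dx = -486;  ∫_0^3 16*x^2 dx = 144.
  Sum: 34992/7 − 2916 + 9963/5 − 486 + 144 = 130671/35.
Adding: ||u||_{H^1}^2 = 254421/140 + 130671/35 = 22203/4.


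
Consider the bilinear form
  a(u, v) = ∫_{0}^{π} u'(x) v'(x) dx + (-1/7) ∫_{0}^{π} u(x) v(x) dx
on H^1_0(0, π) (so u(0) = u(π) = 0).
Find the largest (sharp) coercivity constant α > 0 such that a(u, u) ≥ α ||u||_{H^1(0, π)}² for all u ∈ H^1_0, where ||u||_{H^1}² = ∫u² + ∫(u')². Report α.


α = 3/7

Coercivity of a(·,·) on H^1_0(0, π) means a(u, u) ≥ α ||u||_{H^1}² for every u ∈ H^1_0.
The interval has length L = π, and Poincaré/coercivity depend only on L. Here a(u, u) = ∫(u')² + (-1/7)·∫u².
Here c = -1/7 < 0 with |c| < (π/L)² = 1, so coercivity still holds. The condition a(u,u) ≥ α||u||_{H^1}² reads (1−α)∫(u')² ≥ (α−c)∫u². Any admissible α is ≤ 1 (rapidly oscillating u have ∫u²/∫(u')² → 0), and α = 1 would force 0 ≥ (1−c)∫u², impossible since c < 1; so 1−α > 0. By the sharp Poincaré inequality on H^1_0 of an interval of length L, ∫(u')² ≥ (π/L)²∫u² with equality for the first sine mode sin(π(x−x₀)/L) (x₀ the left endpoint), so the inequality holds for all u iff (1−α)(π/L)² ≥ α − c, i.e. α ≤ ((π/L)² + c)/((π/L)² + 1) = (1 + c(L/π)²)/(1 + (L/π)²). (Direct route, valid since c ≤ 0: Poincaré gives c∫u² ≥ c(L/π)²∫(u')², so a(u,u) ≥ (1 + c(L/π)²)∫(u')², while ||u||_{H^1}² ≤ (1 + (L/π)²)∫(u')²; dividing yields the same α.) With (π/L)² = 1 and c = -1/7, the largest admissible constant is α = ((π/L)² + c)/((π/L)² + 1).
Simplifying, α = 3/7.


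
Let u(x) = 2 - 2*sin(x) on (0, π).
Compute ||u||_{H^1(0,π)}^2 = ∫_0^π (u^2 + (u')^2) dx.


||u||_{H^1(0,π)}^2 = -16 + 8*π

u'(x) = -2*cos(x).
Expand u² and (u')² and integrate term by term on (0, π), using: for integers n ≥ 1, ∫_0^π sin²(nx) dx = ∫_0^π cos²(nx) dx = π/2; for n ≠ n', ∫_0^π sin(nx)sin(n'x) dx = ∫_0^π cos(nx)cos(n'x) dx = 0; and by product-to-sum, ∫_0^π sin(nx)cos(n'x) dx = ½∫_0^π [sin((n+n')x) + sin((n−n')x)] dx, which is 0 when n+n' is even and 2n/(n²−n'²) when n+n' is odd (it need not vanish on (0, π)). For the constant mode: ∫_0^π 1 dx = π, ∫_0^π cos(nx) dx = 0, ∫_0^π sin(nx) dx = (1−(−1)^n)/n.
  u² squared terms: (2)²·∫1 dx = 4·π = 4*π;  (-2)²·∫sin(x)² dx = 4·π/2 = 2*π.
  u² cross terms: 2·(2)·(-2)·∫1·sin(x) dx = -8·(2) = -16.
  So ∫_0^π u² dx = 4*π + 2*π − 16 = -16 + 6*π.
  (u')² squared terms: (-2)²·∫cos(x)² dx = 4·π/2 = 2*π.
  So ∫_0^π (u')² dx = 2*π.
||u||_{H^1}^2 = (-16 + 6*π) + (2*π) = -16 + 8*π.


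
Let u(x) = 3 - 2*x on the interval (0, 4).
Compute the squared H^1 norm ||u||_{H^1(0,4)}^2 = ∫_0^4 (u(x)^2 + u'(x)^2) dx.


||u||_{H^1}^2 = 124/3

The H^1 norm (squared) on an interval (0, L) is
  ||u||_{H^1}^2 = ∫_0^L u(x)^2 dx + ∫_0^L u'(x)^2 dx.
Compute u'(x) = -2.
Then u(x)^2 = 4*x**2 - 12*x + 9 and u'(x)^2 = 4.
Integrate each monomial from 0 to 4 using ∫_0^4 c·x^n dx = c·4^(n+1)/(n+1):
  ∫_0^4 u(x)^2 dx = ∫_0^4 (4*x^2 - 12*x + 9) dx. Term by term:
    ∫_0^4 4*x^2 dx = 256/3;  ∫_0^4 -12*x dx = -96;  ∫_0^4 9 dx = 36.
  Sum: 256/3 − 96 + 36 = 76/3.
  ∫_0^4 u'(x)^2 dx = ∫_0^4 (4) dx. Term by term:
    ∫_0^4 4 dx = 16.
Adding: ||u||_{H^1}^2 = 76/3 + 16 = 124/3.


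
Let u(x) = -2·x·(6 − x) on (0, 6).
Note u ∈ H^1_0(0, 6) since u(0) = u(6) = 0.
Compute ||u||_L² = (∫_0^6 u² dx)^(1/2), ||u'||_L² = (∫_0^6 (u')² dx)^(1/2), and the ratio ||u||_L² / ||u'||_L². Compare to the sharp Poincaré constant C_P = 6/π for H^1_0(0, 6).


||u||_L² / ||u'||_L² = 3*sqrt(10)/5 < C_P = 6/π.

u(x) = -2·x·(6 − x), so u'(x) = 4*x - 12.
u(x) = -2·x·(6 − x) vanishes at x = 0 and x = 6, so u ∈ H^1_0(0, 6). Differentiate via the product rule and integrate the resulting polynomials term by term.
  ∫_0^6 u² dx = ∫_0^6 (4*x^4 - 48*x^3 + 144*x^2) dx. Term by term:
    ∫_0^6 4*x^4 dx = 31104/5;  ∫_0^6 -48*x^3 dx = -15552;  ∫_0^6 144*x^2 dx = 10368.
  Sum: 31104/5 − 15552 + 10368 = 5184/5.
  ∫_0^6 (u')² dx = ∫_0^6 (16*x^2 - 96*x + 144) dx. Term by term:
    ∫_0^6 16*x^2 dx = 1152;  ∫_0^6 -96*x dx = -1728;  ∫_0^6 144 dx = 864.
  Sum: 1152 − 1728 + 864 = 288.
∫_0^6 u² dx = 5184/5, so ||u||_L² = 72*sqrt(5)/5.
∫_0^6 (u')² dx = 288, so ||u'||_L² = 12*sqrt(2).
Ratio ||u||_L² / ||u'||_L² = 3*sqrt(10)/5.
Sharp Poincaré constant on H^1_0(0, 6) is C_P = L/π = 6/π, achieved by sin(π/6·x).
A polynomial bump cannot attain the sharp Poincaré constant (only the first sine eigenfunction does), so the ratio is strictly less than C_P, consistent with ||u||_L² ≤ C_P ||u'||_L².


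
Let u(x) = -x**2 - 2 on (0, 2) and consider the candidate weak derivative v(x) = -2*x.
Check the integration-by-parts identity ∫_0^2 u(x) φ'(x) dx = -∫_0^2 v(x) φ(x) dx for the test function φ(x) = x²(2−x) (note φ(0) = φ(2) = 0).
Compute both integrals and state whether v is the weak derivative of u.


LHS = 16/5, RHS = 16/5. Yes, v = u' weakly.

u(x) = -x**2 - 2, classical derivative u'(x) = -2*x.
φ(x) = x²(2−x), so φ'(x) = x*(4 - 3*x).
Note φ(0) = φ(2) = 0, so the boundary term u·φ vanishes.
LHS = ∫_0^2 u(x) φ'(x) dx = ∫_0^2 (3*x^4 - 4*x^3 + 6*x^2 - 8*x) dx. Term by term:
  ∫_0^2 3*x^4 dx = 96/5;  ∫_0^2 -4*x^3 dx = -16;  ∫_0^2 6*x^2 dx = 16;
  ∫_0^2 -8*x dx = -16.
Sum: 96/5 − 16 + 16 − 16 = 16/5.
So LHS = 16/5.
∫_0^2 v(x) φ(x) dx = ∫_0^2 (2*x^4 - 4*x^3) dx. Term by term:
  ∫_0^2 2*x^4 dx = 64/5;  ∫_0^2 -4*x^3 dx = -16.
Sum: 64/5 − 16 = -16/5.
So RHS = -∫_0^2 v(x) φ(x) dx = 16/5.
LHS = RHS, so the identity holds for this test φ.
Moreover u is smooth here and v(x) = u'(x) = -2*x pointwise, so the identity holds for every test function. Hence v is the weak derivative of u.


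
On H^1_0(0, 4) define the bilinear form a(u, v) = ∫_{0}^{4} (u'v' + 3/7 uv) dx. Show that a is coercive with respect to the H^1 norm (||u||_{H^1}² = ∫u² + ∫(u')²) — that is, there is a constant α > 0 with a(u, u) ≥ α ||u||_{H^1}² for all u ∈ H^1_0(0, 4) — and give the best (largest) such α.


α = (48/7 + π^2)/(π^2 + 16)

Coercivity of a(·,·) on H^1_0(0, 4) means a(u, u) ≥ α ||u||_{H^1}² for every u ∈ H^1_0.
The interval has length L = 4, and Poincaré/coercivity depend only on L. Here a(u, u) = ∫(u')² + (3/7)·∫u².
Here 0 < c = 3/7 < 1. The condition a(u,u) ≥ α||u||_{H^1}² reads (1−α)∫(u')² ≥ (α−c)∫u². Any admissible α is ≤ 1 (rapidly oscillating u have ∫u²/∫(u')² → 0), and α = 1 would force 0 ≥ (1−c)∫u², impossible since c < 1; so 1−α > 0. By the sharp Poincaré inequality on H^1_0 of an interval of length L, ∫(u')² ≥ (π/L)²∫u² with equality for the first sine mode sin(π(x−x₀)/L) (x₀ the left endpoint), so the inequality holds for all u iff (1−α)(π/L)² ≥ α − c, i.e. α ≤ ((π/L)² + c)/((π/L)² + 1) = (1 + c(L/π)²)/(1 + (L/π)²). With (π/L)² = π^2/16 and c = 3/7, the largest admissible constant is α = ((π/L)² + c)/((π/L)² + 1).
Simplifying, α = (48/7 + π^2)/(π^2 + 16).


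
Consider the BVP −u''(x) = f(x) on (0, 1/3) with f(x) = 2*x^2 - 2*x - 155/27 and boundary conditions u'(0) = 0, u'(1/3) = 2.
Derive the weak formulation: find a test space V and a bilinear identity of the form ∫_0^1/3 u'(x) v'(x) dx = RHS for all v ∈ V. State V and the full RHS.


V = H^1(0, 1/3) (v unrestricted at boundary; u is determined up to an additive constant); weak form: ∫_0^1/3 u'v' dx = ∫_0^1/3 (2*x^2 - 2*x - 155/27) v dx + 2·v(1/3) for all v ∈ V.

Multiply both sides by a test function v and integrate from 0 to 1/3:
  ∫_0^1/3 −u''(x) v(x) dx = ∫_0^1/3 f(x) v(x) dx.
Integrate the LHS by parts once:
  ∫_0^1/3 −u'' v dx = −[u'(x) v(x)]_0^1/3 + ∫_0^1/3 u'(x) v'(x) dx.
Thus ∫_0^1/3 u'(x) v'(x) dx = ∫_0^1/3 f(x) v(x) dx + [u'(x) v(x)]_0^1/3.
Choose V so that boundary terms are either known or forced to vanish.
u has inhomogeneous Neumann u'(0) = 0, u'(1/3) = 2. [u' v]_0^1/3 = (2)·v(1/3) − (0)·v(0) = 2·v(1/3). Take V = H^1(0, 1/3); boundary term becomes part of RHS.
Weak formulation: find u (satisfying any essential BC) such that ∫_0^1/3 u'(x) v'(x) dx = ∫_0^1/3 f v dx + 2·v(1/3) for all v ∈ V (Neumann data are natural BCs: they enter the RHS as boundary terms).
Substituting f(x) = 2*x^2 - 2*x - 155/27, the right-hand side is ∫_0^1/3 (2*x^2 - 2*x - 155/27) v dx + 2·v(1/3).
Compatibility check (pure Neumann): taking v ≡ 1 ∈ V gives 0 = ∫_0^1/3 f dx + (2) − (0), i.e. ∫_0^1/3 f dx must equal u'(0) − u'(1/3) = -2. Indeed ∫_0^1/3 (2*x^2 - 2*x - 155/27) dx = -2, so the data are compatible. The solution is then unique only up to an additive constant (fix it e.g. by requiring ∫_0^1/3 u dx = 0).


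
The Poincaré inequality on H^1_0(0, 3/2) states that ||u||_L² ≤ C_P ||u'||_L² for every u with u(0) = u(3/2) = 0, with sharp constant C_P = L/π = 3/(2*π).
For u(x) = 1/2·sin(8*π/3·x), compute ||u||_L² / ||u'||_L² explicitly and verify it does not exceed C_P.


||u||_L² / ||u'||_L² = 3/(8*π) < C_P = 3/(2*π).

u(x) = 1/2·sin(8*π/3·x), so u'(x) = 4*π*cos(8*π*x/3)/3.
Writing u(x) = A·sin(kπx/L) with A = 1/2 and k = 4, use ∫_0^L sin²(kπx/L) dx = L/2 and ∫_0^L cos²(kπx/L) dx = L/2.
u² = 1/4·sin²(8*π/3·x) and (u')² = 16*π^2/9·cos²(8*π/3·x), and each of sin², cos² integrates to L/2 = 3/4 over (0, 3/2).
∫_0^3/2 u² dx = 3/16, so ||u||_L² = sqrt(3)/4.
∫_0^3/2 (u')² dx = 4*π^2/3, so ||u'||_L² = 2*sqrt(3)*π/3.
Ratio ||u||_L² / ||u'||_L² = 3/(8*π).
Sharp Poincaré constant on H^1_0(0, 3/2) is C_P = L/π = 3/(2*π), achieved by sin(2*π/3·x).
This is the k = 4 harmonic; the ratio L/(kπ) is strictly less than C_P = L/π, consistent with the sharp inequality ||u||_L² ≤ C_P ||u'||_L².


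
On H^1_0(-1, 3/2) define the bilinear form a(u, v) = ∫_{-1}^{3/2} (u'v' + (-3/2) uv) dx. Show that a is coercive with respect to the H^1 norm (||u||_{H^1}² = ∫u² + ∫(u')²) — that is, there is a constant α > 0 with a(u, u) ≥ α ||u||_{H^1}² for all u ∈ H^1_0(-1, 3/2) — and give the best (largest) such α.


α = (-75 + 8*π^2)/(2*(25 + 4*π^2))

Coercivity of a(·,·) on H^1_0(-1, 3/2) means a(u, u) ≥ α ||u||_{H^1}² for every u ∈ H^1_0.
The interval has length L = 5/2, and Poincaré/coercivity depend only on L. Here a(u, u) = ∫(u')² + (-3/2)·∫u².
Here c = -3/2 < 0 with |c| < (π/L)² = 4*π^2/25, so coercivity still holds. The condition a(u,u) ≥ α||u||_{H^1}² reads (1−α)∫(u')² ≥ (α−c)∫u². Any admissible α is ≤ 1 (rapidly oscillating u have ∫u²/∫(u')² → 0), and α = 1 would force 0 ≥ (1−c)∫u², impossible since c < 1; so 1−α > 0. By the sharp Poincaré inequality on H^1_0 of an interval of length L, ∫(u')² ≥ (π/L)²∫u² with equality for the first sine mode sin(π(x−x₀)/L) (x₀ the left endpoint), so the inequality holds for all u iff (1−α)(π/L)² ≥ α − c, i.e. α ≤ ((π/L)² + c)/((π/L)² + 1) = (1 + c(L/π)²)/(1 + (L/π)²). (Direct route, valid since c ≤ 0: Poincaré gives c∫u² ≥ c(L/π)²∫(u')², so a(u,u) ≥ (1 + c(L/π)²)∫(u')², while ||u||_{H^1}² ≤ (1 + (L/π)²)∫(u')²; dividing yields the same α.) With (π/L)² = 4*π^2/25 and c = -3/2, the largest admissible constant is α = ((π/L)² + c)/((π/L)² + 1).
Simplifying, α = (-75 + 8*π^2)/(2*(25 + 4*π^2)).


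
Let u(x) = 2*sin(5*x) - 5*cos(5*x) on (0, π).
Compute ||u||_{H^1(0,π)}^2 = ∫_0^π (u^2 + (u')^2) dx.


||u||_{H^1(0,π)}^2 = 377*π

u'(x) = 25*sin(5*x) + 10*cos(5*x).
Expand u² and (u')² and integrate term by term on (0, π), using: for integers n ≥ 1, ∫_0^π sin²(nx) dx = ∫_0^π cos²(nx) dx = π/2; for n ≠ n', ∫_0^π sin(nx)sin(n'x) dx = ∫_0^π cos(nx)cos(n'x) dx = 0; and by product-to-sum, ∫_0^π sin(nx)cos(n'x) dx = ½∫_0^π [sin((n+n')x) + sin((n−n')x)] dx, which is 0 when n+n' is even and 2n/(n²−n'²) when n+n' is odd (it need not vanish on (0, π)).
  u² squared terms: (-5)²·∫cos(5x)² dx = 25·π/2 = 25*π/2;  (2)²·∫sin(5x)² dx = 4·π/2 = 2*π.
  u² cross terms: 2·(-5)·(2)·∫cos(5x)·sin(5x) dx = -20·(0) = 0.
  So ∫_0^π u² dx = 25*π/2 + 2*π + 0 = 29*π/2.
  (u')² squared terms: (10)²·∫cos(5x)² dx = 100·π/2 = 50*π;  (25)²·∫sin(5x)² dx = 625·π/2 = 625*π/2.
  (u')² cross terms: 2·(10)·(25)·∫cos(5x)·sin(5x) dx = 500·(0) = 0.
  So ∫_0^π (u')² dx = 50*π + 625*π/2 + 0 = 725*π/2.
||u||_{H^1}^2 = (29*π/2) + (725*π/2) = 377*π.


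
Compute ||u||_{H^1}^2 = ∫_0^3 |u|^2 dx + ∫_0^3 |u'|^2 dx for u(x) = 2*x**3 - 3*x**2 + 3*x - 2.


||u||_{H^1}^2 = 86619/70

The H^1 norm (squared) on an interval (0, L) is
  ||u||_{H^1}^2 = ∫_0^L u(x)^2 dx + ∫_0^L u'(x)^2 dx.
Compute u'(x) = 6*x**2 - 6*x + 3.
Then u(x)^2 = 4*x**6 - 12*x**5 + 21*x**4 - 26*x**3 + 21*x**2 - 12*x + 4 and u'(x)^2 = 36*x**4 - 72*x**3 + 72*x**2 - 36*x + 9.
Integrate each monomial from 0 to 3 using ∫_0^3 c·x^n dx = c·3^(n+1)/(n+1):
  ∫_0^3 u(x)^2 dx = ∫_0^3 (4*x^6 - 12*x^5 + 21*x^4 - 26*x^3 + 21*x^2 - 12*x + 4) dx. Term by term:
    ∫_0^3 4*x^6 dx = 8748/7;  ∫_0^3 -12*x^5 dx = -1458;  ∫_0^3 21*x^4 dx = 5103/5;
    ∫_0^3 -26*x^3 dx = -1053/2;  ∫_0^3 21*x^2 dx = 189;  ∫_0^3 -12*x dx = -54;
    ∫_0^3 4 dx = 12.
  Sum: 8748/7 − 1458 + 5103/5 − 1053/2 + 189 − 54 + 12 = 30297/70.
  ∫_0^3 u'(x)^2 dx = ∫_0^3 (36*x^4 - 72*x^3 + 72*x^2 - 36*x + 9) dx. Term by term:
    ∫_0^3 36*x^4 dx = 8748/5;  ∫_0^3 -72*x^3 dx = -1458;  ∫_0^3 72*x^2 dx = 648;
    ∫_0^3 -36*x dx = -162;  ∫_0^3 9 dx = 27.
  Sum: 8748/5 − 1458 + 648 − 162 + 27 = 4023/5.
Adding: ||u||_{H^1}^2 = 30297/70 + 4023/5 = 86619/70.


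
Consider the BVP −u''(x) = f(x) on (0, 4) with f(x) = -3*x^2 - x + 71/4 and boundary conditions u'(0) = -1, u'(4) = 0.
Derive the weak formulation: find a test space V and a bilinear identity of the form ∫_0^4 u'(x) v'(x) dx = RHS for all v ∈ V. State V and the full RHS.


V = H^1(0, 4) (v unrestricted at boundary; u is determined up to an additive constant); weak form: ∫_0^4 u'v' dx = ∫_0^4 (-3*x^2 - x + 71/4) v dx + v(0) for all v ∈ V.

Multiply both sides by a test function v and integrate from 0 to 4:
  ∫_0^4 −u''(x) v(x) dx = ∫_0^4 f(x) v(x) dx.
Integrate the LHS by parts once:
  ∫_0^4 −u'' v dx = −[u'(x) v(x)]_0^4 + ∫_0^4 u'(x) v'(x) dx.
Thus ∫_0^4 u'(x) v'(x) dx = ∫_0^4 f(x) v(x) dx + [u'(x) v(x)]_0^4.
Choose V so that boundary terms are either known or forced to vanish.
u has inhomogeneous Neumann u'(0) = -1, u'(4) = 0. [u' v]_0^4 = (0)·v(4) − (-1)·v(0) = v(0). Take V = H^1(0, 4); boundary term becomes part of RHS.
Weak formulation: find u (satisfying any essential BC) such that ∫_0^4 u'(x) v'(x) dx = ∫_0^4 f v dx + v(0) for all v ∈ V (Neumann data are natural BCs: they enter the RHS as boundary terms).
Substituting f(x) = -3*x^2 - x + 71/4, the right-hand side is ∫_0^4 (-3*x^2 - x + 71/4) v dx + v(0).
Compatibility check (pure Neumann): taking v ≡ 1 ∈ V gives 0 = ∫_0^4 f dx + (0) − (-1), i.e. ∫_0^4 f dx must equal u'(0) − u'(4) = -1. Indeed ∫_0^4 (-3*x^2 - x + 71/4) dx = -1, so the data are compatible. The solution is then unique only up to an additive constant (fix it e.g. by requiring ∫_0^4 u dx = 0).


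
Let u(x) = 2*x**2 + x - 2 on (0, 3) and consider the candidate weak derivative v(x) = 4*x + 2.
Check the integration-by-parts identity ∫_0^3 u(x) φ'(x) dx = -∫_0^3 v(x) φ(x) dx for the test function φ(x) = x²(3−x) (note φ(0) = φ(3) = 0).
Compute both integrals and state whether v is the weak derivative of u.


LHS = -1107/20, RHS = -621/10. No, v is not the weak derivative of u.

u(x) = 2*x**2 + x - 2, classical derivative u'(x) = 4*x + 1.
φ(x) = x²(3−x), so φ'(x) = 3*x*(2 - x).
Note φ(0) = φ(3) = 0, so the boundary term u·φ vanishes.
LHS = ∫_0^3 u(x) φ'(x) dx = ∫_0^3 (-6*x^4 + 9*x^3 + 12*x^2 - 12*x) dx. Term by term:
  ∫_0^3 -6*x^4 dx = -1458/5;  ∫_0^3 9*x^3 dx = 729/4;  ∫_0^3 12*x^2 dx = 108;
  ∫_0^3 -12*x dx = -54.
Sum: -1458/5 + 729/4 + 108 − 54 = -1107/20.
So LHS = -1107/20.
∫_0^3 v(x) φ(x) dx = ∫_0^3 (-4*x^4 + 10*x^3 + 6*x^2) dx. Term by term:
  ∫_0^3 -4*x^4 dx = -972/5;  ∫_0^3 10*x^3 dx = 405/2;  ∫_0^3 6*x^2 dx = 54.
Sum: -972/5 + 405/2 + 54 = 621/10.
So RHS = -∫_0^3 v(x) φ(x) dx = -621/10.
LHS − RHS = 27/4 ≠ 0, so the identity fails.
(For a valid weak derivative the identity must hold for EVERY test function, in particular this one. The failure shows v is NOT the weak derivative of u.)
Correct weak derivative would be u'(x) = 4*x + 1.


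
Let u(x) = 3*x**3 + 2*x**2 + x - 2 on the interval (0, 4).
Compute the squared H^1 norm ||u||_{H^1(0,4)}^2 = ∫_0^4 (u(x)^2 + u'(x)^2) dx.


||u||_{H^1}^2 = 1841628/35

The H^1 norm (squared) on an interval (0, L) is
  ||u||_{H^1}^2 = ∫_0^L u(x)^2 dx + ∫_0^L u'(x)^2 dx.
Compute u'(x) = 9*x**2 + 4*x + 1.
Then u(x)^2 = 9*x**6 + 12*x**5 + 10*x**4 - 8*x**3 - 7*x**2 - 4*x + 4 and u'(x)^2 = 81*x**4 + 72*x**3 + 34*x**2 + 8*x + 1.
Integrate each monomial from 0 to 4 using ∫_0^4 c·x^n dx = c·4^(n+1)/(n+1):
  ∫_0^4 u(x)^2 dx = ∫_0^4 (9*x^6 + 12*x^5 + 10*x^4 - 8*x^3 - 7*x^2 - 4*x + 4) dx. Term by term:
    ∫_0^4 9*x^6 dx = 147456/7;  ∫_0^4 12*x^5 dx = 8192;  ∫_0^4 10*x^4 dx = 2048;
    ∫_0^4 -8*x^3 dx = -512;  ∫_0^4 -7*x^2 dx = -448/3;  ∫_0^4 -4*x dx = -32;
    ∫_0^4 4 dx = 16.
  Sum: 147456/7 + 8192 + 2048 − 512 − 448/3 − 32 + 16 = 643184/21.
  ∫_0^4 u'(x)^2 dx = ∫_0^4 (81*x^4 + 72*x^3 + 34*x^2 + 8*x + 1) dx. Term by term:
    ∫_0^4 81*x^4 dx = 82944/5;  ∫_0^4 72*x^3 dx = 4608;  ∫_0^4 34*x^2 dx = 2176/3;
    ∫_0^4 8*x dx = 64;  ∫_0^4 1 dx = 4.
  Sum: 82944/5 + 4608 + 2176/3 + 64 + 4 = 329852/15.
Adding: ||u||_{H^1}^2 = 643184/21 + 329852/15 = 1841628/35.


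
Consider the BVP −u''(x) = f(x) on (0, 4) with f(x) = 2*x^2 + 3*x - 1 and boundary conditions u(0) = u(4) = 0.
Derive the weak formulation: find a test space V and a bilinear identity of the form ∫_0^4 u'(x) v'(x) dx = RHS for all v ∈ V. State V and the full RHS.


V = H^1_0(0, 4) (so v(0) = v(4) = 0); weak form: ∫_0^4 u'v' dx = ∫_0^4 (2*x^2 + 3*x - 1) v dx for all v ∈ V.

Multiply both sides by a test function v and integrate from 0 to 4:
  ∫_0^4 −u''(x) v(x) dx = ∫_0^4 f(x) v(x) dx.
Integrate the LHS by parts once:
  ∫_0^4 −u'' v dx = −[u'(x) v(x)]_0^4 + ∫_0^4 u'(x) v'(x) dx.
Thus ∫_0^4 u'(x) v'(x) dx = ∫_0^4 f(x) v(x) dx + [u'(x) v(x)]_0^4.
Choose V so that boundary terms are either known or forced to vanish.
u is Dirichlet: u(0) = u(4) = 0. Let V = H^1_0(0, 4); then v(0) = v(4) = 0, and [u' v]_0^4 = 0.
Weak formulation: find u (satisfying any essential BC) such that ∫_0^4 u'(x) v'(x) dx = ∫_0^4 f v dx for all v ∈ V.
Substituting f(x) = 2*x^2 + 3*x - 1, the right-hand side is ∫_0^4 (2*x^2 + 3*x - 1) v dx.


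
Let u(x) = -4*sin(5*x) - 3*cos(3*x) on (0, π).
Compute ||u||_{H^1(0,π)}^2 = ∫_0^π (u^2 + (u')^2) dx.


||u||_{H^1(0,π)}^2 = 253*π

u'(x) = 9*sin(3*x) - 20*cos(5*x).
Expand u² and (u')² and integrate term by term on (0, π), using: for integers n ≥ 1, ∫_0^π sin²(nx) dx = ∫_0^π cos²(nx) dx = π/2; for n ≠ n', ∫_0^π sin(nx)sin(n'x) dx = ∫_0^π cos(nx)cos(n'x) dx = 0; and by product-to-sum, ∫_0^π sin(nx)cos(n'x) dx = ½∫_0^π [sin((n+n')x) + sin((n−n')x)] dx, which is 0 when n+n' is even and 2n/(n²−n'²) when n+n' is odd (it need not vanish on (0, π)).
  u² squared terms: (-4)²·∫sin(5x)² dx = 16·π/2 = 8*π;  (-3)²·∫cos(3x)² dx = 9·π/2 = 9*π/2.
  u² cross terms: 2·(-4)·(-3)·∫sin(5x)·cos(3x) dx = 24·(0) = 0.
  So ∫_0^π u² dx = 8*π + 9*π/2 + 0 = 25*π/2.
  (u')² squared terms: (-20)²·∫cos(5x)² dx = 400·π/2 = 200*π;  (9)²·∫sin(3x)² dx = 81·π/2 = 81*π/2.
  (u')² cross terms: 2·(-20)·(9)·∫cos(5x)·sin(3x) dx = -360·(0) = 0.
  So ∫_0^π (u')² dx = 200*π + 81*π/2 + 0 = 481*π/2.
||u||_{H^1}^2 = (25*π/2) + (481*π/2) = 253*π.


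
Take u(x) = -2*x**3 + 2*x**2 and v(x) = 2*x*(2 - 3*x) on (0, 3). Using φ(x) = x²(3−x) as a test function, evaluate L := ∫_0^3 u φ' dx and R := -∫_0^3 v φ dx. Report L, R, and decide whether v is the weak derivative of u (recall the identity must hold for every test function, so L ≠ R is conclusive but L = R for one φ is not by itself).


LHS = 486/5, RHS = 486/5. Yes, v = u' weakly.

u(x) = -2*x**3 + 2*x**2, classical derivative u'(x) = -6*x**2 + 4*x.
φ(x) = x²(3−x), so φ'(x) = 3*x*(2 - x).
Note φ(0) = φ(3) = 0, so the boundary term u·φ vanishes.
LHS = ∫_0^3 u(x) φ'(x) dx = ∫_0^3 (6*x^5 - 18*x^4 + 12*x^3) dx. Term by term:
  ∫_0^3 6*x^5 dx = 729;  ∫_0^3 -18*x^4 dx = -4374/5;  ∫_0^3 12*x^3 dx = 243.
Sum: 729 − 4374/5 + 243 = 486/5.
So LHS = 486/5.
∫_0^3 v(x) φ(x) dx = ∫_0^3 (6*x^5 - 22*x^4 + 12*x^3) dx. Term by term:
  ∫_0^3 6*x^5 dx = 729;  ∫_0^3 -22*x^4 dx = -5346/5;  ∫_0^3 12*x^3 dx = 243.
Sum: 729 − 5346/5 + 243 = -486/5.
So RHS = -∫_0^3 v(x) φ(x) dx = 486/5.
LHS = RHS, so the identity holds for this test φ.
Moreover u is smooth here and v(x) = u'(x) = -6*x**2 + 4*x pointwise, so the identity holds for every test function. Hence v is the weak derivative of u.


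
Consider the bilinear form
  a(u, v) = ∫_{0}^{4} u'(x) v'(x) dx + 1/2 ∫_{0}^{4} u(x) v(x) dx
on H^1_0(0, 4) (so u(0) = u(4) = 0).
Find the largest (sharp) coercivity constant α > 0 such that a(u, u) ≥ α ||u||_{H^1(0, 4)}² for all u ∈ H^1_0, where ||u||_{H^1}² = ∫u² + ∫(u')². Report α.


α = (8 + π^2)/(π^2 + 16)

Coercivity of a(·,·) on H^1_0(0, 4) means a(u, u) ≥ α ||u||_{H^1}² for every u ∈ H^1_0.
The interval has length L = 4, and Poincaré/coercivity depend only on L. Here a(u, u) = ∫(u')² + (1/2)·∫u².
Here 0 < c = 1/2 < 1. The condition a(u,u) ≥ α||u||_{H^1}² reads (1−α)∫(u')² ≥ (α−c)∫u². Any admissible α is ≤ 1 (rapidly oscillating u have ∫u²/∫(u')² → 0), and α = 1 would force 0 ≥ (1−c)∫u², impossible since c < 1; so 1−α > 0. By the sharp Poincaré inequality on H^1_0 of an interval of length L, ∫(u')² ≥ (π/L)²∫u² with equality for the first sine mode sin(π(x−x₀)/L) (x₀ the left endpoint), so the inequality holds for all u iff (1−α)(π/L)² ≥ α − c, i.e. α ≤ ((π/L)² + c)/((π/L)² + 1) = (1 + c(L/π)²)/(1 + (L/π)²). With (π/L)² = π^2/16 and c = 1/2, the largest admissible constant is α = ((π/L)² + c)/((π/L)² + 1).
Simplifying, α = (8 + π^2)/(π^2 + 16).


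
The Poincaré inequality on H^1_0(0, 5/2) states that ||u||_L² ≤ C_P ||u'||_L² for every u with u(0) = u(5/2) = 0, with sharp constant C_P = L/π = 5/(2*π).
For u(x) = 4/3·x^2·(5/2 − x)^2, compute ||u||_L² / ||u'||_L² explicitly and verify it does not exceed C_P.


||u||_L² / ||u'||_L² = 5*sqrt(3)/12 < C_P = 5/(2*π).

u(x) = 4/3·x^2·(5/2 − x)^2, so u'(x) = 2*x*(2*x - 5)*(4*x - 5)/3.
u(x) = 4/3·x^2·(5/2 − x)^2 vanishes at x = 0 and x = 5/2, so u ∈ H^1_0(0, 5/2). Differentiate via the product rule and integrate the resulting polynomials term by term.
  ∫_0^5/2 u² dx = ∫_0^5/2 (16*x^8/9 - 160*x^7/9 + 200*x^6/3 - 1000*x^5/9 + 625*x^4/9) dx. Term by term:
    ∫_0^5/2 16*x^8/9 dx = 1953125/2592;  ∫_0^5/2 -160*x^7/9 dx = -1953125/576;  ∫_0^5/2 200*x^6/3 dx = 1953125/336;
    ∫_0^5/2 -1000*x^5/9 dx = -1953125/432;  ∫_0^5/2 625*x^4/9 dx = 390625/288.
  Sum: 1953125/2592 − 1953125/576 + 1953125/336 − 1953125/432 + 390625/288 = 390625/36288.
  ∫_0^5/2 (u')² dx = ∫_0^5/2 (256*x^6/9 - 640*x^5/3 + 5200*x^4/9 - 2000*x^3/3 + 2500*x^2/9) dx. Term by term:
    ∫_0^5/2 256*x^6/9 dx = 156250/63;  ∫_0^5/2 -640*x^5/3 dx = -78125/9;  ∫_0^5/2 5200*x^4/9 dx = 203125/18;
    ∫_0^5/2 -2000*x^3/3 dx = -78125/12;  ∫_0^5/2 2500*x^2/9 dx = 78125/54.
  Sum: 156250/63 − 78125/9 + 203125/18 − 78125/12 + 78125/54 = 15625/756.
∫_0^5/2 u² dx = 390625/36288, so ||u||_L² = 625*sqrt(7)/504.
∫_0^5/2 (u')² dx = 15625/756, so ||u'||_L² = 125*sqrt(21)/126.
Ratio ||u||_L² / ||u'||_L² = 5*sqrt(3)/12.
Sharp Poincaré constant on H^1_0(0, 5/2) is C_P = L/π = 5/(2*π), achieved by sin(2*π/5·x).
A polynomial bump cannot attain the sharp Poincaré constant (only the first sine eigenfunction does), so the ratio is strictly less than C_P, consistent with ||u||_L² ≤ C_P ||u'||_L².


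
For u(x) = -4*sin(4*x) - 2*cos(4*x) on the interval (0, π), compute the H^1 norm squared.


||u||_{H^1(0,π)}^2 = 170*π

u'(x) = 8*sin(4*x) - 16*cos(4*x).
Expand u² and (u')² and integrate term by term on (0, π), using: for integers n ≥ 1, ∫_0^π sin²(nx) dx = ∫_0^π cos²(nx) dx = π/2; for n ≠ n', ∫_0^π sin(nx)sin(n'x) dx = ∫_0^π cos(nx)cos(n'x) dx = 0; and by product-to-sum, ∫_0^π sin(nx)cos(n'x) dx = ½∫_0^π [sin((n+n')x) + sin((n−n')x)] dx, which is 0 when n+n' is even and 2n/(n²−n'²) when n+n' is odd (it need not vanish on (0, π)).
  u² squared terms: (-4)²·∫sin(4x)² dx = 16·π/2 = 8*π;  (-2)²·∫cos(4x)² dx = 4·π/2 = 2*π.
  u² cross terms: 2·(-4)·(-2)·∫sin(4x)·cos(4x) dx = 16·(0) = 0.
  So ∫_0^π u² dx = 8*π + 2*π + 0 = 10*π.
  (u')² squared terms: (-16)²·∫cos(4x)² dx = 256·π/2 = 128*π;  (8)²·∫sin(4x)² dx = 64·π/2 = 32*π.
  (u')² cross terms: 2·(-16)·(8)·∫cos(4x)·sin(4x) dx = -256·(0) = 0.
  So ∫_0^π (u')² dx = 128*π + 32*π + 0 = 160*π.
||u||_{H^1}^2 = (10*π) + (160*π) = 170*π.


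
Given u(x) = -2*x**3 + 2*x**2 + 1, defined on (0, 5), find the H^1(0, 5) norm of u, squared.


||u||_{H^1}^2 = 290660/7

The H^1 norm (squared) on an interval (0, L) is
  ||u||_{H^1}^2 = ∫_0^L u(x)^2 dx + ∫_0^L u'(x)^2 dx.
Compute u'(x) = -6*x**2 + 4*x.
Then u(x)^2 = 4*x**6 - 8*x**5 + 4*x**4 - 4*x**3 + 4*x**2 + 1 and u'(x)^2 = 36*x**4 - 48*x**3 + 16*x**2.
Integrate each monomial from 0 to 5 using ∫_0^5 c·x^n dx = c·5^(n+1)/(n+1):
  ∫_0^5 u(x)^2 dx = ∫_0^5 (4*x^6 - 8*x^5 + 4*x^4 - 4*x^3 + 4*x^2 + 1) dx. Term by term:
    ∫_0^5 4*x^6 dx = 312500/7;  ∫_0^5 -8*x^5 dx = -62500/3;  ∫_0^5 4*x^4 dx = 2500;
    ∫_0^5 -4*x^3 dx = -625;  ∫_0^5 4*x^2 dx = 500/3;  ∫_0^5 1 dx = 5.
  Sum: 312500/7 − 62500/3 + 2500 − 625 + 500/3 + 5 = 542980/21.
  ∫_0^5 u'(x)^2 dx = ∫_0^5 (36*x^4 - 48*x^3 + 16*x^2) dx. Term by term:
    ∫_0^5 36*x^4 dx = 22500;  ∫_0^5 -48*x^3 dx = -7500;  ∫_0^5 16*x^2 dx = 2000/3.
  Sum: 22500 − 7500 + 2000/3 = 47000/3.
Adding: ||u||_{H^1}^2 = 542980/21 + 47000/3 = 290660/7.


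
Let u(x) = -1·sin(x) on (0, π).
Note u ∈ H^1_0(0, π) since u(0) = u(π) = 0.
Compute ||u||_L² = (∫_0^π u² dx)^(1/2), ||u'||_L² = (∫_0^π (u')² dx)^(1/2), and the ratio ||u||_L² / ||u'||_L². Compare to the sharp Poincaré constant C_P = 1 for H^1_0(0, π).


||u||_L² / ||u'||_L² = 1 = C_P.

u(x) = -1·sin(x), so u'(x) = -cos(x).
Writing u(x) = A·sin(kπx/L) with A = -1 and k = 1, use ∫_0^L sin²(kπx/L) dx = L/2 and ∫_0^L cos²(kπx/L) dx = L/2.
u² = 1·sin²(x) and (u')² = 1·cos²(x), and each of sin², cos² integrates to L/2 = π/2 over (0, π).
∫_0^π u² dx = π/2, so ||u||_L² = sqrt(2)*sqrt(π)/2.
∫_0^π (u')² dx = π/2, so ||u'||_L² = sqrt(2)*sqrt(π)/2.
Ratio ||u||_L² / ||u'||_L² = 1.
Sharp Poincaré constant on H^1_0(0, π) is C_P = L/π = 1, achieved by sin(x).
This is the k = 1 eigenfunction (up to amplitude), so the ratio equals the sharp Poincaré constant exactly.


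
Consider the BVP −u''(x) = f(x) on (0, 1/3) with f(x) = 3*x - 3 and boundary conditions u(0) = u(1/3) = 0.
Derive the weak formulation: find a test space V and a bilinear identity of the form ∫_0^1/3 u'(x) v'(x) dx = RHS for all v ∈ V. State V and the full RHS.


V = H^1_0(0, 1/3) (so v(0) = v(1/3) = 0); weak form: ∫_0^1/3 u'v' dx = ∫_0^1/3 (3*x - 3) v dx for all v ∈ V.

Multiply both sides by a test function v and integrate from 0 to 1/3:
  ∫_0^1/3 −u''(x) v(x) dx = ∫_0^1/3 f(x) v(x) dx.
Integrate the LHS by parts once:
  ∫_0^1/3 −u'' v dx = −[u'(x) v(x)]_0^1/3 + ∫_0^1/3 u'(x) v'(x) dx.
Thus ∫_0^1/3 u'(x) v'(x) dx = ∫_0^1/3 f(x) v(x) dx + [u'(x) v(x)]_0^1/3.
Choose V so that boundary terms are either known or forced to vanish.
u is Dirichlet: u(0) = u(1/3) = 0. Let V = H^1_0(0, 1/3); then v(0) = v(1/3) = 0, and [u' v]_0^1/3 = 0.
Weak formulation: find u (satisfying any essential BC) such that ∫_0^1/3 u'(x) v'(x) dx = ∫_0^1/3 f v dx for all v ∈ V.
Substituting f(x) = 3*x - 3, the right-hand side is ∫_0^1/3 (3*x - 3) v dx.


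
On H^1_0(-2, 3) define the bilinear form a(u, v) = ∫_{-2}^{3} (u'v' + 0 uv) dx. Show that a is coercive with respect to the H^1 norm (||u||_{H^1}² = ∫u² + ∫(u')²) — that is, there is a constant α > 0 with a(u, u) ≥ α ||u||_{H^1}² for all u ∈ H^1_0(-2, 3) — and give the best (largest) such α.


α = π^2/(π^2 + 25)

Coercivity of a(·,·) on H^1_0(-2, 3) means a(u, u) ≥ α ||u||_{H^1}² for every u ∈ H^1_0.
The interval has length L = 5, and Poincaré/coercivity depend only on L. Here a(u, u) = ∫(u')² + (0)·∫u².
Here c = 0, so a(u,u) = ∫(u')² alone. The condition a(u,u) ≥ α||u||_{H^1}² reads (1−α)∫(u')² ≥ (α−c)∫u². Any admissible α is ≤ 1 (rapidly oscillating u have ∫u²/∫(u')² → 0), and α = 1 would force 0 ≥ (1−c)∫u², impossible since c < 1; so 1−α > 0. By the sharp Poincaré inequality on H^1_0 of an interval of length L, ∫(u')² ≥ (π/L)²∫u² with equality for the first sine mode sin(π(x−x₀)/L) (x₀ the left endpoint), so the inequality holds for all u iff (1−α)(π/L)² ≥ α − c, i.e. α ≤ ((π/L)² + c)/((π/L)² + 1) = (1 + c(L/π)²)/(1 + (L/π)²). (Direct route, valid since c ≤ 0: Poincaré gives c∫u² ≥ c(L/π)²∫(u')², so a(u,u) ≥ (1 + c(L/π)²)∫(u')², while ||u||_{H^1}² ≤ (1 + (L/π)²)∫(u')²; dividing yields the same α.) With (π/L)² = π^2/25 and c = 0, the largest admissible constant is α = ((π/L)² + c)/((π/L)² + 1).
Simplifying, α = π^2/(π^2 + 25).


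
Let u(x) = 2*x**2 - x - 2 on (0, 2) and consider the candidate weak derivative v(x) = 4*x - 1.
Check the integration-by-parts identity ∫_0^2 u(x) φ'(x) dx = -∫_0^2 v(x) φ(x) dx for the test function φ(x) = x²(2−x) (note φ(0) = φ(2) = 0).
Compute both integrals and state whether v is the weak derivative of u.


LHS = -76/15, RHS = -76/15. Yes, v = u' weakly.

u(x) = 2*x**2 - x - 2, classical derivative u'(x) = 4*x - 1.
φ(x) = x²(2−x), so φ'(x) = x*(4 - 3*x).
Note φ(0) = φ(2) = 0, so the boundary term u·φ vanishes.
LHS = ∫_0^2 u(x) φ'(x) dx = ∫_0^2 (-6*x^4 + 11*x^3 + 2*x^2 - 8*x) dx. Term by term:
  ∫_0^2 -6*x^4 dx = -192/5;  ∫_0^2 11*x^3 dx = 44;  ∫_0^2 2*x^2 dx = 16/3;
  ∫_0^2 -8*x dx = -16.
Sum: -192/5 + 44 + 16/3 − 16 = -76/15.
So LHS = -76/15.
∫_0^2 v(x) φ(x) dx = ∫_0^2 (-4*x^4 + 9*x^3 - 2*x^2) dx. Term by term:
  ∫_0^2 -4*x^4 dx = -128/5;  ∫_0^2 9*x^3 dx = 36;  ∫_0^2 -2*x^2 dx = -16/3.
Sum: -128/5 + 36 − 16/3 = 76/15.
So RHS = -∫_0^2 v(x) φ(x) dx = -76/15.
LHS = RHS, so the identity holds for this test φ.
Moreover u is smooth here and v(x) = u'(x) = 4*x - 1 pointwise, so the identity holds for every test function. Hence v is the weak derivative of u.


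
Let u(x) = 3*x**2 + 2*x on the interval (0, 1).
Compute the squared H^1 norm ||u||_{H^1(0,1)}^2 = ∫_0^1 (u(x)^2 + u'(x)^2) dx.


||u||_{H^1}^2 = 512/15

The H^1 norm (squared) on an interval (0, L) is
  ||u||_{H^1}^2 = ∫_0^L u(x)^2 dx + ∫_0^L u'(x)^2 dx.
Compute u'(x) = 6*x + 2.
Then u(x)^2 = 9*x**4 + 12*x**3 + 4*x**2 and u'(x)^2 = 36*x**2 + 24*x + 4.
Integrate each monomial from 0 to 1 using ∫_0^1 c·x^n dx = c·1^(n+1)/(n+1):
  ∫_0^1 u(x)^2 dx = ∫_0^1 (9*x^4 + 12*x^3 + 4*x^2) dx. Term by term:
    ∫_0^1 9*x^4 dx = 9/5;  ∫_0^1 12*x^3 dx = 3;  ∫_0^1 4*x^2 dx = 4/3.
  Sum: 9/5 + 3 + 4/3 = 92/15.
  ∫_0^1 u'(x)^2 dx = ∫_0^1 (36*x^2 + 24*x + 4) dx. Term by term:
    ∫_0^1 36*x^2 dx = 12;  ∫_0^1 24*x dx = 12;  ∫_0^1 4 dx = 4.
  Sum: 12 + 12 + 4 = 28.
Adding: ||u||_{H^1}^2 = 92/15 + 28 = 512/15.
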